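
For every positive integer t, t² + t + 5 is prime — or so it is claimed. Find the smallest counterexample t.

t = 4

We need the least positive integer t for which t² + t + 5 is not prime.
t = 1: t² + t + 5 = 7, prime.
t = 2: t² + t + 5 = 11, prime.
t = 3: t² + t + 5 = 17, prime.
t = 4: t² + t + 5 = 25 = 5 × 5, composite.
So t = 4 is the smallest counterexample.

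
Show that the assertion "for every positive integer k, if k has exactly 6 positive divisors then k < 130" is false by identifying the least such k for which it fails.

k = 147

We need the least positive integer k for which k has exactly 6 positive divisors but the claim fails.
The first 19 eligible values, up to k = 124, all satisfy the conclusion.
k = 147: τ(147) = 6; 147 ≥ 130.
Hence k = 147 is a counterexample.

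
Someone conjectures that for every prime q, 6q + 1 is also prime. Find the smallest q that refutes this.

q = 19

A counterexample is any prime q such that 6q + 1 is not prime; we check each in order.
q = 2: 6q + 1 = 13, prime.
q = 3: 6q + 1 = 19, prime.
q = 5: 6q + 1 = 31, prime.
q = 7: 6q + 1 = 43, prime.
q = 11: 6q + 1 = 67, prime.
q = 13: 6q + 1 = 79, prime.
q = 17: 6q + 1 = 103, prime.
q = 19: 6q + 1 = 115 = 5 × 23, not prime.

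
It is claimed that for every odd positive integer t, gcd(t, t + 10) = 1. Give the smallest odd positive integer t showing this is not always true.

t = 1: gcd(1, 11) = 1.
t = 3: gcd(3, 13) = 1.
t = 5: gcd(5, 15) = 5.
Thus t = 5 disproves the claim, and no smaller t works.

t = 5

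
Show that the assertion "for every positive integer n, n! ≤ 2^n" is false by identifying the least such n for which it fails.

n = 4

For n = 1, 2, 3 the conclusion holds.
n = 4: n! = 24 and 2^n = 16, so 24 > 16.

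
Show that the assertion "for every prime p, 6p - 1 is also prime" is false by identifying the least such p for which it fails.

p = 2: 6p - 1 = 11, prime.
p = 3: 6p - 1 = 17, prime.
p = 5: 6p - 1 = 29, prime.
p = 7: 6p - 1 = 41, prime.
p = 11: 6p - 1 = 65 = 5 × 13, not prime.
Hence p = 11 is a counterexample.

p = 11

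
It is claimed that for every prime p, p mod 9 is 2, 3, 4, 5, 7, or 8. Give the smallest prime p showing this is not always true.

p = 19

A counterexample is any prime p such that the claim fails; we check each in order.
p = 2: 2 mod 9 = 2.
p = 3: 3 mod 9 = 3.
p = 5: 5 mod 9 = 5.
p = 7: 7 mod 9 = 7.
p = 11: 11 mod 9 = 2.
p = 13: 13 mod 9 = 4.
p = 17: 17 mod 9 = 8.
p = 19: 19 mod 9 = 1 — not in {2, 3, 4, 5, 7, 8}.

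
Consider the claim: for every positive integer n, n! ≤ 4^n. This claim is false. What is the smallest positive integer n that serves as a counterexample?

n = 9

The first 8 eligible values, up to n = 8, all satisfy the conclusion.
n = 9: n! = 362880 and 4^n = 262144, so 362880 > 262144.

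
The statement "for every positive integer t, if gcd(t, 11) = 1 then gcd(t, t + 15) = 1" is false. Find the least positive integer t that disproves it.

t = 3

A counterexample is any positive integer t such that gcd(t, 11) = 1 but gcd(t, t + 15) > 1; we check each in order.
For t = 1, 2 the conclusion holds.
t = 3: gcd(3, 18) = 3.
Thus t = 3 disproves the claim, and no smaller t works.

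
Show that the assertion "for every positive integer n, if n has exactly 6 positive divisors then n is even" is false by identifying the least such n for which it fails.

For n = 12, 18, 20, 28, 32, 44 the conclusion holds.
n = 45: divisors of 45: 1, 3, 5, 9, 15, 45; 45 is odd.

n = 45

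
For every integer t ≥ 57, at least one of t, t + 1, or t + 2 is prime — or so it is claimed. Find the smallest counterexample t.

Check each integer t ≥ 57 in order until t, t + 1, t + 2 are all composite.
For t = 57, 58, 59, 60, 61 the conclusion holds.
t = 62: 62 = 2 × 31; 63 = 3 × 21; 64 = 2 × 32 — all composite.
So t = 62 is the smallest counterexample.

t = 62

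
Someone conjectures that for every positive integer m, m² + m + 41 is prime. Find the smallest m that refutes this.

m = 40

For m = 1, 2, 3, 4, …, 37, 38, 39 the conclusion holds.
m = 40: m² + m + 41 = 1681 = 41 × 41, composite.
Thus m = 40 disproves the claim, and no smaller m works.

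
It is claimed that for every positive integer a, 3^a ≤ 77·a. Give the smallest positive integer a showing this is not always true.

a = 6

We need the least positive integer a for which 3^a > 77·a.
The first 5 eligible values, up to a = 5, all satisfy the conclusion.
a = 6: 3^a = 729 and 77·a = 462, so 729 > 462.
Hence a = 6 is a counterexample.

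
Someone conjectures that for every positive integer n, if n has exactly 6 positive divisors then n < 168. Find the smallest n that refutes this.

A counterexample is any positive integer n such that n has exactly 6 positive divisors but the claim fails; we check each in order.
For n = 12, 18, 20, 28, …, 148, 153, 164 the conclusion holds.
n = 171: τ(171) = 6; 171 ≥ 168.

n = 171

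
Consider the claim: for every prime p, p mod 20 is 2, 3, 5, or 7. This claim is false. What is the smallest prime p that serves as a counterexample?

p = 11

A counterexample is any prime p such that the claim fails; we check each in order.
p = 2: 2 mod 20 = 2.
p = 3: 3 mod 20 = 3.
p = 5: 5 mod 20 = 5.
p = 7: 7 mod 20 = 7.
p = 11: 11 mod 20 = 11 — not in {2, 3, 5, 7}.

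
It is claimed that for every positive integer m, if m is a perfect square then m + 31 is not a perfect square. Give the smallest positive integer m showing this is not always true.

A counterexample is any positive integer m such that m is a perfect square but m + 31 is a perfect square; we check each in order.
The first 14 eligible values, up to m = 196, all satisfy the conclusion.
m = 225: 225 = 15² and 225 + 31 = 256 = 16².

m = 225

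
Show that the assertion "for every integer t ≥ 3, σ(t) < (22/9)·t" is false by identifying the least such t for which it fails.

Check each integer t ≥ 3 in order until the claim fails.
The first 21 eligible values, up to t = 23, all satisfy the conclusion.
t = 24: σ(24) = 60; 60 ≥ 176/3.
So t = 24 is the smallest counterexample.

t = 24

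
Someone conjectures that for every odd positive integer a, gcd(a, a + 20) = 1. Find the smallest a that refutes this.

a = 5

a = 1: gcd(1, 21) = 1.
a = 3: gcd(3, 23) = 1.
a = 5: gcd(5, 25) = 5.
Thus a = 5 disproves the claim, and no smaller a works.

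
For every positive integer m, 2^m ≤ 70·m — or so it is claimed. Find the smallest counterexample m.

m = 10

Check each positive integer m in order until 2^m > 70·m.
The first 9 eligible values, up to m = 9, all satisfy the conclusion.
m = 10: 2^m = 1024 and 70·m = 700, so 1024 > 700.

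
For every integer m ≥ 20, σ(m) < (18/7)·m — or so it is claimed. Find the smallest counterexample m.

We need the least integer m ≥ 20 for which the claim fails.
For m = 20, 21, 22, 23, …, 45, 46, 47 the conclusion holds.
m = 48: σ(48) = 124; 124 ≥ 864/7.
Thus m = 48 disproves the claim, and no smaller m works.

m = 48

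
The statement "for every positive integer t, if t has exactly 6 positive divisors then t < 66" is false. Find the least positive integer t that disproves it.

We need the least positive integer t for which t has exactly 6 positive divisors but the claim fails.
The first 10 eligible values, up to t = 63, all satisfy the conclusion.
t = 68: τ(68) = 6; 68 ≥ 66.

t = 68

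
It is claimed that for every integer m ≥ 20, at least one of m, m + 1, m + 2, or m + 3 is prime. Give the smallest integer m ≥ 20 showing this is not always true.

m = 24

For m = 20, 21, 22, 23 the conclusion holds.
m = 24: 24 = 2 × 12; 25 = 5 × 5; 26 = 2 × 13; 27 = 3 × 9 — all composite.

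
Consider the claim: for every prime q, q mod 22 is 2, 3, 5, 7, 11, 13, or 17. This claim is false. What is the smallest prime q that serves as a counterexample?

A counterexample is any prime q such that the claim fails; we check each in order.
The first 7 eligible values, up to q = 17, all satisfy the conclusion.
q = 19: 19 mod 22 = 19 — not in {2, 3, 5, 7, 11, 13, 17}.
Thus q = 19 disproves the claim, and no smaller q works.

q = 19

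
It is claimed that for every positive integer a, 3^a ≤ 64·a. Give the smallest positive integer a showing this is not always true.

For a = 1, 2, 3, 4, 5 the conclusion holds.
a = 6: 3^a = 729 and 64·a = 384, so 729 > 384.

a = 6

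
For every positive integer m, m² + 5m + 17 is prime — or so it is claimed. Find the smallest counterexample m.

We need the least positive integer m for which m² + 5m + 17 is not prime.
For m = 1, 2, 3, 4, 5, 6, 7 the conclusion holds.
m = 8: m² + 5m + 17 = 121 = 11 × 11, composite.

m = 8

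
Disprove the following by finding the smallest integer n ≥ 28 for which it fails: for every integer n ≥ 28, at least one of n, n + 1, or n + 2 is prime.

The first 4 eligible values, up to n = 31, all satisfy the conclusion.
n = 32: 32 = 2 × 16; 33 = 3 × 11; 34 = 2 × 17 — all composite.

n = 32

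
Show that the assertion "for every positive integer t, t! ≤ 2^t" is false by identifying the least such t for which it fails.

A counterexample is any positive integer t such that t! > 2^t; we check each in order.
t = 1: t! = 1 and 2^t = 2, so 1 ≤ 2.
t = 2: t! = 2 and 2^t = 4, so 2 ≤ 4.
t = 3: t! = 6 and 2^t = 8, so 6 ≤ 8.
t = 4: t! = 24 and 2^t = 16, so 24 > 16.
Hence t = 4 is a counterexample.

t = 4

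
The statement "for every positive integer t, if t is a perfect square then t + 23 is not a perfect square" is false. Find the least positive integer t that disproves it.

A counterexample is any positive integer t such that t is a perfect square but t + 23 is a perfect square; we check each in order.
For t = 1, 4, 9, 16, 25, 36, 49, 64, 81, 100 the conclusion holds.
t = 121: 121 = 11² and 121 + 23 = 144 = 12².
So t = 121 is the smallest counterexample.

t = 121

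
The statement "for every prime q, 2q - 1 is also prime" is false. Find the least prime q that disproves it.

We need the least prime q for which 2q - 1 is not prime.
q = 2: 2q - 1 = 3, prime.
q = 3: 2q - 1 = 5, prime.
q = 5: 2q - 1 = 9 = 3 × 3, not prime.
Hence q = 5 is a counterexample.

q = 5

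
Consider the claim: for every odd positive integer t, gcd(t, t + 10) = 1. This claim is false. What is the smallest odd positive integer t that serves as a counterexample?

Check each odd positive integer t in order until gcd(t, t + 10) > 1.
For t = 1, 3 the conclusion holds.
t = 5: gcd(5, 15) = 5.
Thus t = 5 disproves the claim, and no smaller t works.

t = 5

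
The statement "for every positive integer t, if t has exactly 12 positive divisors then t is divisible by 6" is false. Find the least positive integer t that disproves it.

The first 8 eligible values, up to t = 132, all satisfy the conclusion.
t = 140: τ(140) = 12; 140 mod 6 = 2.

t = 140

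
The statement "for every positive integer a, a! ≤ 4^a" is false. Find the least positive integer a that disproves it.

For a = 1, 2, 3, 4, 5, 6, 7, 8 the conclusion holds.
a = 9: a! = 362880 and 4^a = 262144, so 362880 > 262144.

a = 9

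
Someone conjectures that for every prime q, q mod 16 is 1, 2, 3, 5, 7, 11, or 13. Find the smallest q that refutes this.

Check each prime q in order until the claim fails.
For q = 2, 3, 5, 7, 11, 13, 17, 19, 23, 29 the conclusion holds.
q = 31: 31 mod 16 = 15 — not in {1, 2, 3, 5, 7, 11, 13}.

q = 31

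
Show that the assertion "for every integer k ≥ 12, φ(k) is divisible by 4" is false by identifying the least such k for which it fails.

We need the least integer k ≥ 12 for which φ(k) is not divisible by 4.
For k = 12, 13 the conclusion holds.
k = 14: φ(14) = 6; 6 mod 4 = 2.
Thus k = 14 disproves the claim, and no smaller k works.

k = 14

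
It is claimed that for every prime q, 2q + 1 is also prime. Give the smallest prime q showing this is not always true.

q = 7

A counterexample is any prime q such that 2q + 1 is not prime; we check each in order.
For q = 2, 3, 5 the conclusion holds.
q = 7: 2q + 1 = 15 = 3 × 5, not prime.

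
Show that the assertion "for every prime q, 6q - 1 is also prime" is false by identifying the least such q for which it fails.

q = 11

A counterexample is any prime q such that 6q - 1 is not prime; we check each in order.
For q = 2, 3, 5, 7 the conclusion holds.
q = 11: 6q - 1 = 65 = 5 × 13, not prime.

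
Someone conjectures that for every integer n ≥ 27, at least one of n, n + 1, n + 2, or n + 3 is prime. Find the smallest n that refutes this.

A counterexample is any integer n ≥ 27 such that n, n + 1, n + 2, n + 3 are all composite; we check each in order.
The first 5 eligible values, up to n = 31, all satisfy the conclusion.
n = 32: 32 = 2 × 16; 33 = 3 × 11; 34 = 2 × 17; 35 = 5 × 7 — all composite.

n = 32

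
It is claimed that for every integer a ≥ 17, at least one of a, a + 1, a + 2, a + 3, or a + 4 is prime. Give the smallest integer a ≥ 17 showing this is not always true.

We need the least integer a ≥ 17 for which a, a + 1, a + 2, a + 3, a + 4 are all composite.
For a = 17, 18, 19, 20, 21, 22, 23 the conclusion holds.
a = 24: 24 = 2 × 12; 25 = 5 × 5; 26 = 2 × 13; 27 = 3 × 9; 28 = 2 × 14 — all composite.

a = 24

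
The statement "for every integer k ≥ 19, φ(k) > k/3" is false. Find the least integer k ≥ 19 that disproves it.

k = 24

Check each integer k ≥ 19 in order until the claim fails.
The first 5 eligible values, up to k = 23, all satisfy the conclusion.
k = 24: φ(24) = 8 and 24/3 = 8, so φ(24) ≤ 24/3.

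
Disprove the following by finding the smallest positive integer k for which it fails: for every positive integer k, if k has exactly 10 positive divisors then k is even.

k = 405

We need the least positive integer k for which k has exactly 10 positive divisors but k is odd.
For k = 48, 80, 112, 162, 176, 208, 272, 304, 368 the conclusion holds.
k = 405: divisors of 405: 10 divisors; 405 is odd.
So k = 405 is the smallest counterexample.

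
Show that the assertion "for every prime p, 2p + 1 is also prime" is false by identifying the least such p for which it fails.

A counterexample is any prime p such that 2p + 1 is not prime; we check each in order.
p = 2: 2p + 1 = 5, prime.
p = 3: 2p + 1 = 7, prime.
p = 5: 2p + 1 = 11, prime.
p = 7: 2p + 1 = 15 = 3 × 5, not prime.

p = 7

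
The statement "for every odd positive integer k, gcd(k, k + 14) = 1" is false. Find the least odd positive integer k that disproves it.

k = 7

We need the least odd positive integer k for which gcd(k, k + 14) > 1.
For k = 1, 3, 5 the conclusion holds.
k = 7: gcd(7, 21) = 7.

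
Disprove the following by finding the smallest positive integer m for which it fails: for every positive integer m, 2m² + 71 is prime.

Check each positive integer m in order until 2m² + 71 is not prime.
The first 4 eligible values, up to m = 4, all satisfy the conclusion.
m = 5: 2m² + 71 = 121 = 11 × 11, composite.

m = 5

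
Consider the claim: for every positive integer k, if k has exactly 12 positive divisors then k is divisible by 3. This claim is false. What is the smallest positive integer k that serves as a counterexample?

k = 140

A counterexample is any positive integer k such that k has exactly 12 positive divisors but k is not divisible by 3; we check each in order.
The first 8 eligible values, up to k = 132, all satisfy the conclusion.
k = 140: τ(140) = 12; 140 mod 3 = 2.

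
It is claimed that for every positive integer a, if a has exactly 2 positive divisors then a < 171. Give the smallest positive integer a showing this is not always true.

a = 173

We need the least positive integer a for which a has exactly 2 positive divisors but the claim fails.
The first 39 eligible values, up to a = 167, all satisfy the conclusion.
a = 173: τ(173) = 2; 173 ≥ 171.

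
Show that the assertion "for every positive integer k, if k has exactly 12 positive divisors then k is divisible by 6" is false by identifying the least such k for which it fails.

A counterexample is any positive integer k such that k has exactly 12 positive divisors but k is not divisible by 6; we check each in order.
k = 60: τ(60) = 12; 60 mod 6 = 0.
k = 72: τ(72) = 12; 72 mod 6 = 0.
k = 84: τ(84) = 12; 84 mod 6 = 0.
k = 90: τ(90) = 12; 90 mod 6 = 0.
k = 96: τ(96) = 12; 96 mod 6 = 0.
k = 108: τ(108) = 12; 108 mod 6 = 0.
k = 126: τ(126) = 12; 126 mod 6 = 0.
k = 132: τ(132) = 12; 132 mod 6 = 0.
k = 140: τ(140) = 12; 140 mod 6 = 2.

k = 140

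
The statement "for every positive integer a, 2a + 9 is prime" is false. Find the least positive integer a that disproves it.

a = 3

A counterexample is any positive integer a such that 2a + 9 is not prime; we check each in order.
a = 1: 2a + 9 = 11, prime.
a = 2: 2a + 9 = 13, prime.
a = 3: 2a + 9 = 15 = 3 × 5, composite.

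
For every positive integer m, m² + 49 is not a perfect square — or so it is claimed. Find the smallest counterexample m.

m = 24

For m = 1, 2, 3, 4, …, 21, 22, 23 the conclusion holds.
m = 24: 24² + 49 = 625 = 25², a perfect square.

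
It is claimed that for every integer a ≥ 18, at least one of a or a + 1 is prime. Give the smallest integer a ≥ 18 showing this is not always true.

a = 20

a = 18: 19 is prime.
a = 19: 19 is prime.
a = 20: 20 = 2 × 10; 21 = 3 × 7 — both composite.
Hence a = 20 is a counterexample.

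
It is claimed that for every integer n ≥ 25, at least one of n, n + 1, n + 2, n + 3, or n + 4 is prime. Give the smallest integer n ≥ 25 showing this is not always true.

A counterexample is any integer n ≥ 25 such that n, n + 1, n + 2, n + 3, n + 4 are all composite; we check each in order.
The first 7 eligible values, up to n = 31, all satisfy the conclusion.
n = 32: 32 = 2 × 16; 33 = 3 × 11; 34 = 2 × 17; 35 = 5 × 7; 36 = 2 × 18 — all composite.
Hence n = 32 is a counterexample.

n = 32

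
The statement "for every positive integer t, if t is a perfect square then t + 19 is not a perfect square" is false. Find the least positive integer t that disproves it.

t = 81

A counterexample is any positive integer t such that t is a perfect square but t + 19 is a perfect square; we check each in order.
The first 8 eligible values, up to t = 64, all satisfy the conclusion.
t = 81: 81 = 9² and 81 + 19 = 100 = 10².
So t = 81 is the smallest counterexample.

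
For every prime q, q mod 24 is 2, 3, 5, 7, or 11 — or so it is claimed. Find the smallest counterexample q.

q = 13

q = 2: 2 mod 24 = 2.
q = 3: 3 mod 24 = 3.
q = 5: 5 mod 24 = 5.
q = 7: 7 mod 24 = 7.
q = 11: 11 mod 24 = 11.
q = 13: 13 mod 24 = 13 — not in {2, 3, 5, 7, 11}.
Hence q = 13 is a counterexample.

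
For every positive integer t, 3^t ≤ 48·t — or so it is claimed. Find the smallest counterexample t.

t = 5

We need the least positive integer t for which 3^t > 48·t.
t = 1: 3^t = 3 and 48·t = 48, so 3 ≤ 48.
t = 2: 3^t = 9 and 48·t = 96, so 9 ≤ 96.
t = 3: 3^t = 27 and 48·t = 144, so 27 ≤ 144.
t = 4: 3^t = 81 and 48·t = 192, so 81 ≤ 192.
t = 5: 3^t = 243 and 48·t = 240, so 243 > 240.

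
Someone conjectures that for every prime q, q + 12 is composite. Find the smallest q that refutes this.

q = 5

A counterexample is any prime q such that q + 12 is prime; we check each in order.
q = 2: q + 12 = 14 = 2 × 7, composite.
q = 3: q + 12 = 15 = 3 × 5, composite.
q = 5: q + 12 = 17, prime — not composite.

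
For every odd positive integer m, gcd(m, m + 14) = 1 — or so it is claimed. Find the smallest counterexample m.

m = 7

For m = 1, 3, 5 the conclusion holds.
m = 7: gcd(7, 21) = 7.
So m = 7 is the smallest counterexample.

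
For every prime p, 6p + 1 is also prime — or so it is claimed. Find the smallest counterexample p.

We need the least prime p for which 6p + 1 is not prime.
The first 7 eligible values, up to p = 17, all satisfy the conclusion.
p = 19: 6p + 1 = 115 = 5 × 23, not prime.

p = 19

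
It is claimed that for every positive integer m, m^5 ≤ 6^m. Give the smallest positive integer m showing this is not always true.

m = 3

Check each positive integer m in order until m^5 > 6^m.
m = 1: m^5 = 1 and 6^m = 6, so 1 ≤ 6.
m = 2: m^5 = 32 and 6^m = 36, so 32 ≤ 36.
m = 3: m^5 = 243 and 6^m = 216, so 243 > 216.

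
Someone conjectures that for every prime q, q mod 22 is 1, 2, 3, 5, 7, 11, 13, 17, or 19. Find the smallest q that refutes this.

q = 31

The first 10 eligible values, up to q = 29, all satisfy the conclusion.
q = 31: 31 mod 22 = 9 — not in {1, 2, 3, 5, 7, 11, 13, 17, 19}.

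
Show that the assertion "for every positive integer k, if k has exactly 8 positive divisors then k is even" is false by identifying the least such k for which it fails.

A counterexample is any positive integer k such that k has exactly 8 positive divisors but k is odd; we check each in order.
For k = 24, 30, 40, 42, …, 88, 102, 104 the conclusion holds.
k = 105: divisors of 105: 1, 3, 5, 7, 15, 21, 35, 105; 105 is odd.

k = 105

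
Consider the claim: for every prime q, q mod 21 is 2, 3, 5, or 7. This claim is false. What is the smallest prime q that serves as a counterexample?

q = 11

Check each prime q in order until the claim fails.
For q = 2, 3, 5, 7 the conclusion holds.
q = 11: 11 mod 21 = 11 — not in {2, 3, 5, 7}.
So q = 11 is the smallest counterexample.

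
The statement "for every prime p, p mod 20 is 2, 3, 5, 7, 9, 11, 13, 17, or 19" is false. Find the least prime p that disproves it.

p = 41

For p = 2, 3, 5, 7, …, 29, 31, 37 the conclusion holds.
p = 41: 41 mod 20 = 1 — not in {2, 3, 5, 7, 9, 11, 13, 17, 19}.
So p = 41 is the smallest counterexample.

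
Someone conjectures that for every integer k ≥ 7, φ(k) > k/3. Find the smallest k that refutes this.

k = 12

We need the least integer k ≥ 7 for which the claim fails.
k = 7: φ(7) = 6 and 7/3 = 7/3, so φ(7) > 7/3.
k = 8: φ(8) = 4 and 8/3 = 8/3, so φ(8) > 8/3.
k = 9: φ(9) = 6 and 9/3 = 3, so φ(9) > 9/3.
k = 10: φ(10) = 4 and 10/3 = 10/3, so φ(10) > 10/3.
k = 11: φ(11) = 10 and 11/3 = 11/3, so φ(11) > 11/3.
k = 12: φ(12) = 4 and 12/3 = 4, so φ(12) ≤ 12/3.
Hence k = 12 is a counterexample.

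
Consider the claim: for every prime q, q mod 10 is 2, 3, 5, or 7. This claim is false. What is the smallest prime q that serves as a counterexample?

We need the least prime q for which the claim fails.
The first 4 eligible values, up to q = 7, all satisfy the conclusion.
q = 11: 11 mod 10 = 1 — not in {2, 3, 5, 7}.

q = 11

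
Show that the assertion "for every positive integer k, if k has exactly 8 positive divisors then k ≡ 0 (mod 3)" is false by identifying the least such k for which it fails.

k = 40

k = 24: τ(24) = 8; 24 ≡ 0 (mod 3).
k = 30: τ(30) = 8; 30 ≡ 0 (mod 3).
k = 40: τ(40) = 8; 40 ≡ 1 (mod 3).
So k = 40 is the smallest counterexample.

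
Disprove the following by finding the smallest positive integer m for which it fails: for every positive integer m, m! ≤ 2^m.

m = 4

A counterexample is any positive integer m such that m! > 2^m; we check each in order.
m = 1: m! = 1 and 2^m = 2, so 1 ≤ 2.
m = 2: m! = 2 and 2^m = 4, so 2 ≤ 4.
m = 3: m! = 6 and 2^m = 8, so 6 ≤ 8.
m = 4: m! = 24 and 2^m = 16, so 24 > 16.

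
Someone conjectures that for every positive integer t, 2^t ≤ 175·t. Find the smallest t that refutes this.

The first 10 eligible values, up to t = 10, all satisfy the conclusion.
t = 11: 2^t = 2048 and 175·t = 1925, so 2048 > 1925.
Hence t = 11 is a counterexample.

t = 11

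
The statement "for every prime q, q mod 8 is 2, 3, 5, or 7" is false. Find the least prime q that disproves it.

q = 17

Check each prime q in order until the claim fails.
For q = 2, 3, 5, 7, 11, 13 the conclusion holds.
q = 17: 17 mod 8 = 1 — not in {2, 3, 5, 7}.
Hence q = 17 is a counterexample.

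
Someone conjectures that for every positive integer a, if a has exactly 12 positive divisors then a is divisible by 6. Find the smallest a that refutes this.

We need the least positive integer a for which a has exactly 12 positive divisors but a is not divisible by 6.
a = 60: τ(60) = 12; 60 mod 6 = 0.
a = 72: τ(72) = 12; 72 mod 6 = 0.
a = 84: τ(84) = 12; 84 mod 6 = 0.
a = 90: τ(90) = 12; 90 mod 6 = 0.
a = 96: τ(96) = 12; 96 mod 6 = 0.
a = 108: τ(108) = 12; 108 mod 6 = 0.
a = 126: τ(126) = 12; 126 mod 6 = 0.
a = 132: τ(132) = 12; 132 mod 6 = 0.
a = 140: τ(140) = 12; 140 mod 6 = 2.
Hence a = 140 is a counterexample.

a = 140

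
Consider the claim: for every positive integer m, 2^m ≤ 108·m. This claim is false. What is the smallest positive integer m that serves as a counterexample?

For m = 1, 2, 3, 4, 5, 6, 7, 8, 9, 10 the conclusion holds.
m = 11: 2^m = 2048 and 108·m = 1188, so 2048 > 1188.
So m = 11 is the smallest counterexample.

m = 11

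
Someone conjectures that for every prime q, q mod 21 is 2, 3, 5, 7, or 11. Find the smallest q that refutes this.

q = 13

Check each prime q in order until the claim fails.
q = 2: 2 mod 21 = 2.
q = 3: 3 mod 21 = 3.
q = 5: 5 mod 21 = 5.
q = 7: 7 mod 21 = 7.
q = 11: 11 mod 21 = 11.
q = 13: 13 mod 21 = 13 — not in {2, 3, 5, 7, 11}.
Hence q = 13 is a counterexample.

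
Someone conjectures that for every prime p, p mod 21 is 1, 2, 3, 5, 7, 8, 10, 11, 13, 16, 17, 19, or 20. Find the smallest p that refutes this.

A counterexample is any prime p such that the claim fails; we check each in order.
The first 18 eligible values, up to p = 61, all satisfy the conclusion.
p = 67: 67 mod 21 = 4 — not in {1, 2, 3, 5, 7, 8, 10, 11, 13, 16, 17, 19, 20}.

p = 67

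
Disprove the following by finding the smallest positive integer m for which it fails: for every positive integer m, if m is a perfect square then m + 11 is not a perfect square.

m = 25

Check each positive integer m in order until m is a perfect square but m + 11 is a perfect square.
The first 4 eligible values, up to m = 16, all satisfy the conclusion.
m = 25: 25 = 5² and 25 + 11 = 36 = 6².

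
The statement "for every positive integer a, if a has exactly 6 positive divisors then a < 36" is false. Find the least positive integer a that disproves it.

a = 44

A counterexample is any positive integer a such that a has exactly 6 positive divisors but the claim fails; we check each in order.
For a = 12, 18, 20, 28, 32 the conclusion holds.
a = 44: τ(44) = 6; 44 ≥ 36.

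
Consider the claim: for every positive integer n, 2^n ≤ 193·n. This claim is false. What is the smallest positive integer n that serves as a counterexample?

For n = 1, 2, 3, 4, …, 9, 10, 11 the conclusion holds.
n = 12: 2^n = 4096 and 193·n = 2316, so 4096 > 2316.
Hence n = 12 is a counterexample.

n = 12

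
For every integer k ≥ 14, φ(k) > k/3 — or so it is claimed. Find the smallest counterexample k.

k = 18

A counterexample is any integer k ≥ 14 such that the claim fails; we check each in order.
k = 14: φ(14) = 6 and 14/3 = 14/3, so φ(14) > 14/3.
k = 15: φ(15) = 8 and 15/3 = 5, so φ(15) > 15/3.
k = 16: φ(16) = 8 and 16/3 = 16/3, so φ(16) > 16/3.
k = 17: φ(17) = 16 and 17/3 = 17/3, so φ(17) > 17/3.
k = 18: φ(18) = 6 and 18/3 = 6, so φ(18) ≤ 18/3.
Hence k = 18 is a counterexample.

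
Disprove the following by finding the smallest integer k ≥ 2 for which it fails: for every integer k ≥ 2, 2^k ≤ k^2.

k = 5

We need the least integer k ≥ 2 for which 2^k > k^2.
For k = 2, 3, 4 the conclusion holds.
k = 5: 2^k = 32 and k^2 = 25, so 32 > 25.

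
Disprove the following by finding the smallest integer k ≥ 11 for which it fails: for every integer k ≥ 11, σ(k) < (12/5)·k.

k = 24

Check each integer k ≥ 11 in order until the claim fails.
The first 13 eligible values, up to k = 23, all satisfy the conclusion.
k = 24: σ(24) = 60; 60 ≥ 288/5.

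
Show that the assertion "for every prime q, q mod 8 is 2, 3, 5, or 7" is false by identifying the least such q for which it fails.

q = 17

Check each prime q in order until the claim fails.
q = 2: 2 mod 8 = 2.
q = 3: 3 mod 8 = 3.
q = 5: 5 mod 8 = 5.
q = 7: 7 mod 8 = 7.
q = 11: 11 mod 8 = 3.
q = 13: 13 mod 8 = 5.
q = 17: 17 mod 8 = 1 — not in {2, 3, 5, 7}.
Hence q = 17 is a counterexample.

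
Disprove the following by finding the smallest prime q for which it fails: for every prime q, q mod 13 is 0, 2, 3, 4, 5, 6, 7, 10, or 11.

For q = 2, 3, 5, 7, …, 37, 41, 43 the conclusion holds.
q = 47: 47 mod 13 = 8 — not in {0, 2, 3, 4, 5, 6, 7, 10, 11}.
So q = 47 is the smallest counterexample.

q = 47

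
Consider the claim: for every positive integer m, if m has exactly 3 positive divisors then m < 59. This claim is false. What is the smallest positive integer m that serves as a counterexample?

m = 121

The first 4 eligible values, up to m = 49, all satisfy the conclusion.
m = 121: τ(121) = 3; 121 ≥ 59.
Thus m = 121 disproves the claim, and no smaller m works.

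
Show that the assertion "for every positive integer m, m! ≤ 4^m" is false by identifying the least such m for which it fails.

For m = 1, 2, 3, 4, 5, 6, 7, 8 the conclusion holds.
m = 9: m! = 362880 and 4^m = 262144, so 362880 > 262144.
So m = 9 is the smallest counterexample.

m = 9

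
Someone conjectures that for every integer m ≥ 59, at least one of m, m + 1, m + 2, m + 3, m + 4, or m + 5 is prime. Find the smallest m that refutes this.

The first 31 eligible values, up to m = 89, all satisfy the conclusion.
m = 90: 90 = 2 × 45; 91 = 7 × 13; 92 = 2 × 46; 93 = 3 × 31; 94 = 2 × 47; 95 = 5 × 19 — all composite.

m = 90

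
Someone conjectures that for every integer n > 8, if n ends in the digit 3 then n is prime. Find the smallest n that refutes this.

A counterexample is any integer n > 8 such that n ends in the digit 3 but n is not prime; we check each in order.
n = 13: 13 ends in 3 and is prime.
n = 23: 23 ends in 3 and is prime.
n = 33: 33 ends in 3; 33 = 3 × 11, composite.
Hence n = 33 is a counterexample.

n = 33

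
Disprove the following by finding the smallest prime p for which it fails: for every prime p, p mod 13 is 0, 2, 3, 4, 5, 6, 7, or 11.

p = 23

We need the least prime p for which the claim fails.
p = 2: 2 mod 13 = 2.
p = 3: 3 mod 13 = 3.
p = 5: 5 mod 13 = 5.
p = 7: 7 mod 13 = 7.
p = 11: 11 mod 13 = 11.
p = 13: 13 mod 13 = 0.
p = 17: 17 mod 13 = 4.
p = 19: 19 mod 13 = 6.
p = 23: 23 mod 13 = 10 — not in {0, 2, 3, 4, 5, 6, 7, 11}.
Thus p = 23 disproves the claim, and no smaller p works.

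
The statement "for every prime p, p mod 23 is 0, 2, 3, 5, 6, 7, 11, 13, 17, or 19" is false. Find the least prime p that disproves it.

Check each prime p in order until the claim fails.
The first 10 eligible values, up to p = 29, all satisfy the conclusion.
p = 31: 31 mod 23 = 8 — not in {0, 2, 3, 5, 6, 7, 11, 13, 17, 19}.
Thus p = 31 disproves the claim, and no smaller p works.

p = 31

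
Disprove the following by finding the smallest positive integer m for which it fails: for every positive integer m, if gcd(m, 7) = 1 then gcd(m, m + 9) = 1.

Check each positive integer m in order until gcd(m, 7) = 1 but gcd(m, m + 9) > 1.
m = 1: gcd(1, 10) = 1.
m = 2: gcd(2, 11) = 1.
m = 3: gcd(3, 12) = 3.

m = 3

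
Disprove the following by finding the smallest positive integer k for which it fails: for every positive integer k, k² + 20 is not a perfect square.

Check each positive integer k in order until k² + 20 is a perfect square.
For k = 1, 2, 3 the conclusion holds.
k = 4: 4² + 20 = 36 = 6², a perfect square.

k = 4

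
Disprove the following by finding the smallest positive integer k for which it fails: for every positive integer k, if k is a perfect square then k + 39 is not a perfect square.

k = 25

The first 4 eligible values, up to k = 16, all satisfy the conclusion.
k = 25: 25 = 5² and 25 + 39 = 64 = 8².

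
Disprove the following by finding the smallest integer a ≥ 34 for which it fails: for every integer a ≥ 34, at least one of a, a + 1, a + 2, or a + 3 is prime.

We need the least integer a ≥ 34 for which a, a + 1, a + 2, a + 3 are all composite.
The first 14 eligible values, up to a = 47, all satisfy the conclusion.
a = 48: 48 = 2 × 24; 49 = 7 × 7; 50 = 2 × 25; 51 = 3 × 17 — all composite.
So a = 48 is the smallest counterexample.

a = 48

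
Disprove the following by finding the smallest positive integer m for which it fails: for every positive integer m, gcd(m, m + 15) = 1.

A counterexample is any positive integer m such that gcd(m, m + 15) > 1; we check each in order.
m = 1: gcd(1, 16) = 1.
m = 2: gcd(2, 17) = 1.
m = 3: gcd(3, 18) = 3.

m = 3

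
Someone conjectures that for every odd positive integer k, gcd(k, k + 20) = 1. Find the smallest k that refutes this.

k = 5

Check each odd positive integer k in order until gcd(k, k + 20) > 1.
For k = 1, 3 the conclusion holds.
k = 5: gcd(5, 25) = 5.
Thus k = 5 disproves the claim, and no smaller k works.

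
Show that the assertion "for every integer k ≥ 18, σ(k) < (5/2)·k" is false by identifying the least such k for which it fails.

We need the least integer k ≥ 18 for which the claim fails.
k = 18: σ(18) = 39; 39 < 45.
k = 19: σ(19) = 20; 20 < 95/2.
k = 20: σ(20) = 42; 42 < 50.
k = 21: σ(21) = 32; 32 < 105/2.
k = 22: σ(22) = 36; 36 < 55.
k = 23: σ(23) = 24; 24 < 115/2.
k = 24: σ(24) = 60; 60 ≥ 60.

k = 24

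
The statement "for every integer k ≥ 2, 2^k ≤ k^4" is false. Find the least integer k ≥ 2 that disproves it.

Check each integer k ≥ 2 in order until 2^k > k^4.
For k = 2, 3, 4, 5, …, 14, 15, 16 the conclusion holds.
k = 17: 2^k = 131072 and k^4 = 83521, so 131072 > 83521.

k = 17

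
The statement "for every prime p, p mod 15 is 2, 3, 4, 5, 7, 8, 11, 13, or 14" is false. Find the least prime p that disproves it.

p = 31

For p = 2, 3, 5, 7, 11, 13, 17, 19, 23, 29 the conclusion holds.
p = 31: 31 mod 15 = 1 — not in {2, 3, 4, 5, 7, 8, 11, 13, 14}.
So p = 31 is the smallest counterexample.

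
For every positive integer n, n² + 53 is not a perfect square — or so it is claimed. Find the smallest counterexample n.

n = 26

For n = 1, 2, 3, 4, …, 23, 24, 25 the conclusion holds.
n = 26: 26² + 53 = 729 = 27², a perfect square.
Hence n = 26 is a counterexample.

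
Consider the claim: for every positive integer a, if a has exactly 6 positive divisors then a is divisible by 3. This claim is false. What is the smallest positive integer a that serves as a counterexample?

We need the least positive integer a for which a has exactly 6 positive divisors but a is not divisible by 3.
For a = 12, 18 the conclusion holds.
a = 20: τ(20) = 6; 20 mod 3 = 2.
Hence a = 20 is a counterexample.

a = 20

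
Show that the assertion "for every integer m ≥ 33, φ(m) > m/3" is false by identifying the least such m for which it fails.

m = 36

Check each integer m ≥ 33 in order until the claim fails.
m = 33: φ(33) = 20 and 33/3 = 11, so φ(33) > 33/3.
m = 34: φ(34) = 16 and 34/3 = 34/3, so φ(34) > 34/3.
m = 35: φ(35) = 24 and 35/3 = 35/3, so φ(35) > 35/3.
m = 36: φ(36) = 12 and 36/3 = 12, so φ(36) ≤ 36/3.
So m = 36 is the smallest counterexample.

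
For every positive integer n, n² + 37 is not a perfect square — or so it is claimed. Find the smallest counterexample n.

We need the least positive integer n for which n² + 37 is a perfect square.
For n = 1, 2, 3, 4, …, 15, 16, 17 the conclusion holds.
n = 18: 18² + 37 = 361 = 19², a perfect square.

n = 18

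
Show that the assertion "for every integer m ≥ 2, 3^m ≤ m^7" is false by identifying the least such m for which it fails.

m = 19

Check each integer m ≥ 2 in order until 3^m > m^7.
For m = 2, 3, 4, 5, …, 16, 17, 18 the conclusion holds.
m = 19: 3^m = 1162261467 and m^7 = 893871739, so 1162261467 > 893871739.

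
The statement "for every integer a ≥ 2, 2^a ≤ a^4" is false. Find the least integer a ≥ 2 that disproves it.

We need the least integer a ≥ 2 for which 2^a > a^4.
For a = 2, 3, 4, 5, …, 14, 15, 16 the conclusion holds.
a = 17: 2^a = 131072 and a^4 = 83521, so 131072 > 83521.

a = 17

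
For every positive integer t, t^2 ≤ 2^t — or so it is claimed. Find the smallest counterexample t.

t = 1: t^2 = 1 and 2^t = 2, so 1 ≤ 2.
t = 2: t^2 = 4 and 2^t = 4, so 4 ≤ 4.
t = 3: t^2 = 9 and 2^t = 8, so 9 > 8.
Thus t = 3 disproves the claim, and no smaller t works.

t = 3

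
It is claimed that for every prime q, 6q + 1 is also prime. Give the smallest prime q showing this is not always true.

q = 19

We need the least prime q for which 6q + 1 is not prime.
For q = 2, 3, 5, 7, 11, 13, 17 the conclusion holds.
q = 19: 6q + 1 = 115 = 5 × 23, not prime.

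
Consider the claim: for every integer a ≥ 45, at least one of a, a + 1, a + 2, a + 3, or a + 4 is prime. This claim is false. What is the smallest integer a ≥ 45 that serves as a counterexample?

a = 45: 47 is prime.
a = 46: 47 is prime.
a = 47: 47 is prime.
a = 48: 48 = 2 × 24; 49 = 7 × 7; 50 = 2 × 25; 51 = 3 × 17; 52 = 2 × 26 — all composite.
Thus a = 48 disproves the claim, and no smaller a works.

a = 48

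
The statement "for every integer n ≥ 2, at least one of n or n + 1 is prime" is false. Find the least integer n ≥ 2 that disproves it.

We need the least integer n ≥ 2 for which n, n + 1 are both composite.
n = 2: 2 is prime.
n = 3: 3 is prime.
n = 4: 5 is prime.
n = 5: 5 is prime.
n = 6: 7 is prime.
n = 7: 7 is prime.
n = 8: 8 = 2 × 4; 9 = 3 × 3 — both composite.

n = 8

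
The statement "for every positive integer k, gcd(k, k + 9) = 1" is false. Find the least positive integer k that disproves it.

For k = 1, 2 the conclusion holds.
k = 3: gcd(3, 12) = 3.

k = 3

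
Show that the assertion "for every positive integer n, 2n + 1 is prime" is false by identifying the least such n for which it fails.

n = 4

Check each positive integer n in order until 2n + 1 is not prime.
n = 1: 2n + 1 = 3, prime.
n = 2: 2n + 1 = 5, prime.
n = 3: 2n + 1 = 7, prime.
n = 4: 2n + 1 = 9 = 3 × 3, composite.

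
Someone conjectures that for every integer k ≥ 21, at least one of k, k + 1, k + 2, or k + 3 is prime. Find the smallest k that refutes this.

A counterexample is any integer k ≥ 21 such that k, k + 1, k + 2, k + 3 are all composite; we check each in order.
k = 21: 23 is prime.
k = 22: 23 is prime.
k = 23: 23 is prime.
k = 24: 24 = 2 × 12; 25 = 5 × 5; 26 = 2 × 13; 27 = 3 × 9 — all composite.

k = 24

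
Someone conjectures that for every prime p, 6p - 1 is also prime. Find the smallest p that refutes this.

p = 11

We need the least prime p for which 6p - 1 is not prime.
p = 2: 6p - 1 = 11, prime.
p = 3: 6p - 1 = 17, prime.
p = 5: 6p - 1 = 29, prime.
p = 7: 6p - 1 = 41, prime.
p = 11: 6p - 1 = 65 = 5 × 13, not prime.
Thus p = 11 disproves the claim, and no smaller p works.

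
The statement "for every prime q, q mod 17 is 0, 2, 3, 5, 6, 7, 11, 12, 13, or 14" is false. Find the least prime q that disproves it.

We need the least prime q for which the claim fails.
The first 13 eligible values, up to q = 41, all satisfy the conclusion.
q = 43: 43 mod 17 = 9 — not in {0, 2, 3, 5, 6, 7, 11, 12, 13, 14}.

q = 43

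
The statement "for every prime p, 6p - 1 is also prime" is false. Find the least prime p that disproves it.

p = 11

For p = 2, 3, 5, 7 the conclusion holds.
p = 11: 6p - 1 = 65 = 5 × 13, not prime.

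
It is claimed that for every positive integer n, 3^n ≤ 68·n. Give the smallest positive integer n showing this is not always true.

n = 6

We need the least positive integer n for which 3^n > 68·n.
The first 5 eligible values, up to n = 5, all satisfy the conclusion.
n = 6: 3^n = 729 and 68·n = 408, so 729 > 408.
Hence n = 6 is a counterexample.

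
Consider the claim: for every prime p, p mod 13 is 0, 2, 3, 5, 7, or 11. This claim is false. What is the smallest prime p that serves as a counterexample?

We need the least prime p for which the claim fails.
p = 2: 2 mod 13 = 2.
p = 3: 3 mod 13 = 3.
p = 5: 5 mod 13 = 5.
p = 7: 7 mod 13 = 7.
p = 11: 11 mod 13 = 11.
p = 13: 13 mod 13 = 0.
p = 17: 17 mod 13 = 4 — not in {0, 2, 3, 5, 7, 11}.
So p = 17 is the smallest counterexample.

p = 17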